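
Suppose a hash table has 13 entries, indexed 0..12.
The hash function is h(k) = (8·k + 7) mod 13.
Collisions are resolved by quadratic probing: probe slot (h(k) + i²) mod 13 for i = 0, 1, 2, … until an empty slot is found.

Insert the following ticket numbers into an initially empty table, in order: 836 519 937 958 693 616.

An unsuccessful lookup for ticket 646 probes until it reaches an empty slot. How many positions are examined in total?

836 hashes to 0; slot 0 is free → place at 0.
519 hashes to 12; slot 12 is free → place at 12.
937 hashes to 2; slot 2 is free → place at 2.
958 hashes to 1; slot 1 is free → place at 1.
693 hashes to 0; 0,1 taken → place at 4.
616 hashes to 8; slot 8 is free → place at 8.
Table: [836, 958, 937, _, 693, _, _, _, 616, _, _, _, 519]
Lookup 646: h=1, probe 1,2,5 → slot 5 empty, not found.

3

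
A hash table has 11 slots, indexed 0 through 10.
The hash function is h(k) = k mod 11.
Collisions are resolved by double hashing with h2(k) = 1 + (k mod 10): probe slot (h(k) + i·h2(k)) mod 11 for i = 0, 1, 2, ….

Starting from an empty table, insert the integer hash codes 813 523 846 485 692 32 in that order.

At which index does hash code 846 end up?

Insert 813: h=10, slot 10 empty => index 10.
Insert 523: h=6, slot 6 empty => index 6.
Insert 846: h=10, h2=7, slots 10,6 occupied => index 2.
Insert 485: h=1, slot 1 empty => index 1.
Insert 692: h=10, h2=3, slots 10,2 occupied => index 5.
Insert 32: h=10, h2=3, slots 10,2,5 occupied => index 8.
Table: [∅, 485, 846, ∅, ∅, 692, 523, ∅, 32, ∅, 813]

2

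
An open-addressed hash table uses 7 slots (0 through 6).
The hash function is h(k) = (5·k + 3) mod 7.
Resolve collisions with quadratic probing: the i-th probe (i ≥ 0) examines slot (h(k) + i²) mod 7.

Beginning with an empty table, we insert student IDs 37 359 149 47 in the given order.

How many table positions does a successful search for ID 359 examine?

37 hashes to 6; slot 6 is free → place at 6.
359 hashes to 6; 6 taken → place at 0.
149 hashes to 6; 6,0 taken → place at 3.
47 hashes to 0; 0 taken → place at 1.
Table: [359, 47, -, 149, -, -, 37]
Lookup 359: h=6, probe 6,0 → found at 0.

2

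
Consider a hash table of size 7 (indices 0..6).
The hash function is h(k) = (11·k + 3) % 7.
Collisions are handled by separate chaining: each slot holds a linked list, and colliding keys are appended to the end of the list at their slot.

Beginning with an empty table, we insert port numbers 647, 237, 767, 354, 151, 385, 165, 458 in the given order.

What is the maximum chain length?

4

Insert 647: h=1, bucket 1 empty -> new chain.
Insert 237: h=6, bucket 6 empty -> new chain.
Insert 767: h=5, bucket 5 empty -> new chain.
Insert 354: h=5, bucket 5 nonempty -> append to chain.
Insert 151: h=5, bucket 5 nonempty -> append to chain.
Insert 385: h=3, bucket 3 empty -> new chain.
Insert 165: h=5, bucket 5 nonempty -> append to chain.
Insert 458: h=1, bucket 1 nonempty -> append to chain.
Final buckets:
0: .
1: 647 -> 458
2: .
3: 385
4: .
5: 767 -> 354 -> 151 -> 165
6: 237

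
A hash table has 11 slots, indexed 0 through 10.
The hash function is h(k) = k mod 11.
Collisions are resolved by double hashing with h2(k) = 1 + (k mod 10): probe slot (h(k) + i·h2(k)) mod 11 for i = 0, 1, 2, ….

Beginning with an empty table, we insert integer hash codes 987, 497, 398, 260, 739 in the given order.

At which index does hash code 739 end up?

1

987 hashes to 8; slot 8 is free → place at 8.
497 hashes to 2; slot 2 is free → place at 2.
398 hashes to 2, h2=9; 2 taken → place at 0.
260 hashes to 7; slot 7 is free → place at 7.
739 hashes to 2, h2=10; 2 taken → place at 1.
Table: [398, 739, 497, _, _, _, _, 260, 987, _, _]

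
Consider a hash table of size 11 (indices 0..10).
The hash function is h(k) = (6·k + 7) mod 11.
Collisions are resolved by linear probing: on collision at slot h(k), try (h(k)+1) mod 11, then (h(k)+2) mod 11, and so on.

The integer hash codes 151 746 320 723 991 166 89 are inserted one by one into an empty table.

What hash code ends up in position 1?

723

151: h=0 -> slot 0
746: h=6 -> slot 6
320: h=2 -> slot 2
723: h=0, probe 0,1 -> slot 1
991: h=2, probe 2,3 -> slot 3
166: h=2, probe 2,3,4 -> slot 4
89: h=2, probe 2,3,4,5 -> slot 5
Table: [151, 723, 320, 991, 166, 89, 746, _, _, _, _]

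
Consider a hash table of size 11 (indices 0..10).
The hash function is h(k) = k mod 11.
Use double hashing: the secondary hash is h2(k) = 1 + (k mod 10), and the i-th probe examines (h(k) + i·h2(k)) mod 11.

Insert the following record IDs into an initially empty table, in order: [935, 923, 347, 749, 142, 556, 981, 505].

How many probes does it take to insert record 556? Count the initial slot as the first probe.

3

935: h=0 => slot 0
923: h=10 => slot 10
347: h=6 => slot 6
749: h=1 => slot 1
142: h=10, h2=3, probe 10,2 => slot 2
556: h=6, h2=7, probe 6,2,9 => slot 9
981: h=2, h2=2, probe 2,4 => slot 4
505: h=10, h2=6, probe 10,5 => slot 5
Table: [935, 749, 142, ., 981, 505, 347, ., ., 556, 923]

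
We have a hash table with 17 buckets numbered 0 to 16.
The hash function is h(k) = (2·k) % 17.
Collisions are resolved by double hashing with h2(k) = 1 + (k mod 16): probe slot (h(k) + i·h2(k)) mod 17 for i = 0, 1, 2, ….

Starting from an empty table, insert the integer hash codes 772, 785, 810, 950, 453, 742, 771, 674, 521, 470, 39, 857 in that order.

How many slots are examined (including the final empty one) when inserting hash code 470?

3

772 hashes to 14; slot 14 is free -> place at 14.
785 hashes to 6; slot 6 is free -> place at 6.
810 hashes to 5; slot 5 is free -> place at 5.
950 hashes to 13; slot 13 is free -> place at 13.
453 hashes to 5, h2=6; 5 taken -> place at 11.
742 hashes to 5, h2=7; 5 taken -> place at 12.
771 hashes to 12, h2=4; 12 taken -> place at 16.
674 hashes to 5, h2=3; 5 taken -> place at 8.
521 hashes to 5, h2=10; 5 taken -> place at 15.
470 hashes to 5, h2=7; 5,12 taken -> place at 2.
39 hashes to 10; slot 10 is free -> place at 10.
857 hashes to 14, h2=10; 14 taken -> place at 7.
Table: [., ., 470, ., ., 810, 785, 857, 674, ., 39, 453, 742, 950, 772, 521, 771]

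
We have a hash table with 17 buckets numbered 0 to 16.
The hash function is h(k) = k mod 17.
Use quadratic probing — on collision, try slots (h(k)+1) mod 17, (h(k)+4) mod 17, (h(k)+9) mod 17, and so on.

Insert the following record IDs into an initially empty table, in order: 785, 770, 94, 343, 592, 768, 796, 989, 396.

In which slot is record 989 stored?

12

Insert 785: h=3, slot 3 empty -> index 3.
Insert 770: h=5, slot 5 empty -> index 5.
Insert 94: h=9, slot 9 empty -> index 9.
Insert 343: h=3, slot 3 occupied -> index 4.
Insert 592: h=14, slot 14 empty -> index 14.
Insert 768: h=3, slots 3,4 occupied -> index 7.
Insert 796: h=14, slot 14 occupied -> index 15.
Insert 989: h=3, slots 3,4,7 occupied -> index 12.
Insert 396: h=5, slot 5 occupied -> index 6.
Table: [_, _, _, 785, 343, 770, 396, 768, _, 94, _, _, 989, _, 592, 796, _]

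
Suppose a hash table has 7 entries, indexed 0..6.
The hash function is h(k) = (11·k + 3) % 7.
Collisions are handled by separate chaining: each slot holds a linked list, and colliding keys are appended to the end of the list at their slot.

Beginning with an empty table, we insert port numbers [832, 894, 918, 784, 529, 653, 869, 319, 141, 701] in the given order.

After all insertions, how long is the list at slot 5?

2

Insert 832: h=6, bucket 6 empty -> new chain.
Insert 894: h=2, bucket 2 empty -> new chain.
Insert 918: h=0, bucket 0 empty -> new chain.
Insert 784: h=3, bucket 3 empty -> new chain.
Insert 529: h=5, bucket 5 empty -> new chain.
Insert 653: h=4, bucket 4 empty -> new chain.
Insert 869: h=0, bucket 0 nonempty -> append to chain.
Insert 319: h=5, bucket 5 nonempty -> append to chain.
Insert 141: h=0, bucket 0 nonempty -> append to chain.
Insert 701: h=0, bucket 0 nonempty -> append to chain.
Final buckets:
0: 918 -> 869 -> 141 -> 701
1: —
2: 894
3: 784
4: 653
5: 529 -> 319
6: 832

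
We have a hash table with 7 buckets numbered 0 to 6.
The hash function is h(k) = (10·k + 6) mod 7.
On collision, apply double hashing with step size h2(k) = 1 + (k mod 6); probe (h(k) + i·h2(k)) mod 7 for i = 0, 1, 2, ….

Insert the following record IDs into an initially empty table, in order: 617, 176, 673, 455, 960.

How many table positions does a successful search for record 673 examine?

2

617: h=2 -> slot 2
176: h=2, h2=3, probe 2,5 -> slot 5
673: h=2, h2=2, probe 2,4 -> slot 4
455: h=6 -> slot 6
960: h=2, h2=1, probe 2,3 -> slot 3
Table: [∅, ∅, 617, 960, 673, 176, 455]
Lookup 673: h=2, h2=2, probe 2,4 → found at 4.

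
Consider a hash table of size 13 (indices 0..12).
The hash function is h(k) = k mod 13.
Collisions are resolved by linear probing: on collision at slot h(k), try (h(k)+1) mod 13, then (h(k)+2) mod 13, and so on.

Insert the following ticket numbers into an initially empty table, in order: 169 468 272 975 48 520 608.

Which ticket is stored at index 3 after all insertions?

520

Insert 169: h=0, slot 0 empty -> index 0.
Insert 468: h=0, slot 0 occupied -> index 1.
Insert 272: h=12, slot 12 empty -> index 12.
Insert 975: h=0, slots 0,1 occupied -> index 2.
Insert 48: h=9, slot 9 empty -> index 9.
Insert 520: h=0, slots 0,1,2 occupied -> index 3.
Insert 608: h=10, slot 10 empty -> index 10.
Table: [169, 468, 975, 520, _, _, _, _, _, 48, 608, _, 272]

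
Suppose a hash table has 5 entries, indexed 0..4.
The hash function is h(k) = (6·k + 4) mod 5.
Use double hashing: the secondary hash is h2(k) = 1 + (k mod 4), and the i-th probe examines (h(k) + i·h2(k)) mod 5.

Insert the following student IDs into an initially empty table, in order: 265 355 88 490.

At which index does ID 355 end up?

Insert 265: h=4, slot 4 empty => index 4.
Insert 355: h=4, h2=4, slot 4 occupied => index 3.
Insert 88: h=2, slot 2 empty => index 2.
Insert 490: h=4, h2=3, slots 4,2 occupied => index 0.
Table: [490, -, 88, 355, 265]

3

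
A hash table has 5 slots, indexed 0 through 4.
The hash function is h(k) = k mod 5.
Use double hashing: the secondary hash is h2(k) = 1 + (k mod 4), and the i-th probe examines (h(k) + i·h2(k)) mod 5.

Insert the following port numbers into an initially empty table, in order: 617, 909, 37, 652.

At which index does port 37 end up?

1

617 hashes to 2; slot 2 is free → place at 2.
909 hashes to 4; slot 4 is free → place at 4.
37 hashes to 2, h2=2; 2,4 taken → place at 1.
652 hashes to 2, h2=1; 2 taken → place at 3.
Table: [-, 37, 617, 652, 909]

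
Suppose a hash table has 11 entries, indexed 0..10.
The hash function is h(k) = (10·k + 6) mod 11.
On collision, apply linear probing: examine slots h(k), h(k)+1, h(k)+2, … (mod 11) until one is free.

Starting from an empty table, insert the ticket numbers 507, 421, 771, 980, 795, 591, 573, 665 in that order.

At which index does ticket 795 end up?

507 hashes to 5; slot 5 is free => place at 5.
421 hashes to 3; slot 3 is free => place at 3.
771 hashes to 5; 5 taken => place at 6.
980 hashes to 5; 5,6 taken => place at 7.
795 hashes to 3; 3 taken => place at 4.
591 hashes to 9; slot 9 is free => place at 9.
573 hashes to 5; 5,6,7 taken => place at 8.
665 hashes to 1; slot 1 is free => place at 1.
Table: [_, 665, _, 421, 795, 507, 771, 980, 573, 591, _]

4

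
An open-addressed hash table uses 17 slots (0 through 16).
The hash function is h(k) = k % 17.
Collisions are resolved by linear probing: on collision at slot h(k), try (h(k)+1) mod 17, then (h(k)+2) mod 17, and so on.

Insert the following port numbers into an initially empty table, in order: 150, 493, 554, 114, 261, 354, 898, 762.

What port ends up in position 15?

150: h=14 → slot 14
493: h=0 → slot 0
554: h=10 → slot 10
114: h=12 → slot 12
261: h=6 → slot 6
354: h=14, probe 14,15 → slot 15
898: h=14, probe 14,15,16 → slot 16
762: h=14, probe 14,15,16,0,1 → slot 1
Table: [493, 762, -, -, -, -, 261, -, -, -, 554, -, 114, -, 150, 354, 898]

354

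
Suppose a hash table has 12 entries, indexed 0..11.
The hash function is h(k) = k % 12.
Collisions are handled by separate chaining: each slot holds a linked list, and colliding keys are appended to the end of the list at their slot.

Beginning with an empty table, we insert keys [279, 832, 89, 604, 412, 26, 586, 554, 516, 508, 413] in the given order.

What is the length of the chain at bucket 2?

2

Insert 279: h=3, bucket 3 empty → new chain.
Insert 832: h=4, bucket 4 empty → new chain.
Insert 89: h=5, bucket 5 empty → new chain.
Insert 604: h=4, bucket 4 nonempty → append to chain.
Insert 412: h=4, bucket 4 nonempty → append to chain.
Insert 26: h=2, bucket 2 empty → new chain.
Insert 586: h=10, bucket 10 empty → new chain.
Insert 554: h=2, bucket 2 nonempty → append to chain.
Insert 516: h=0, bucket 0 empty → new chain.
Insert 508: h=4, bucket 4 nonempty → append to chain.
Insert 413: h=5, bucket 5 nonempty → append to chain.
Final buckets:
0: 516
1: ∅
2: 26 -> 554
3: 279
4: 832 -> 604 -> 412 -> 508
5: 89 -> 413
6: ∅
7: ∅
8: ∅
9: ∅
10: 586
11: ∅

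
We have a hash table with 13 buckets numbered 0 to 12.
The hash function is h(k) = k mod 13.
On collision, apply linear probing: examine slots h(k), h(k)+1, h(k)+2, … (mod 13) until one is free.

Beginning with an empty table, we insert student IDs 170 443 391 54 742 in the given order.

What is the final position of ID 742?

170: h=1 => slot 1
443: h=1, probe 1,2 => slot 2
391: h=1, probe 1,2,3 => slot 3
54: h=2, probe 2,3,4 => slot 4
742: h=1, probe 1,2,3,4,5 => slot 5
Table: [_, 170, 443, 391, 54, 742, _, _, _, _, _, _, _]

5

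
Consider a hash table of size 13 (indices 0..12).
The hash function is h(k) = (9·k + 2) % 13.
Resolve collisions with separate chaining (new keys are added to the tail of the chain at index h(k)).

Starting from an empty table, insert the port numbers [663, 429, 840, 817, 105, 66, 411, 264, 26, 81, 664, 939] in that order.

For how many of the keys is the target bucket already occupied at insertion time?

6

663 → bucket 2
429 → bucket 2 (collision)
840 → bucket 9
817 → bucket 10
105 → bucket 11
66 → bucket 11 (collision)
411 → bucket 9 (collision)
264 → bucket 12
26 → bucket 2 (collision)
81 → bucket 3
664 → bucket 11 (collision)
939 → bucket 3 (collision)
Final buckets:
0: —
1: —
2: 663 -> 429 -> 26
3: 81 -> 939
4: —
5: —
6: —
7: —
8: —
9: 840 -> 411
10: 817
11: 105 -> 66 -> 664
12: 264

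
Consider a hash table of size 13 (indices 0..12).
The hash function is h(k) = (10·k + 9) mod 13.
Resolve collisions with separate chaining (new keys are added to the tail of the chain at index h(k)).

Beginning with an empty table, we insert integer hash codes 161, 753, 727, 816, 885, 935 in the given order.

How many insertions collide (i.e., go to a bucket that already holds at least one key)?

2

161 -> bucket 7
753 -> bucket 12
727 -> bucket 12 (collision)
816 -> bucket 5
885 -> bucket 6
935 -> bucket 12 (collision)
Final buckets:
0: _
1: _
2: _
3: _
4: _
5: 816
6: 885
7: 161
8: _
9: _
10: _
11: _
12: 753 -> 727 -> 935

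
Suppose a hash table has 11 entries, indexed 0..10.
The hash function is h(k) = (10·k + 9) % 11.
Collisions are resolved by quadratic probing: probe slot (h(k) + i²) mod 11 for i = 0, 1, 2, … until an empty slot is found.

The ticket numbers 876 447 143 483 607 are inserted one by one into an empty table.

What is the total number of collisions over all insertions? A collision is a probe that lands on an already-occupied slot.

1

Insert 876: h=2, slot 2 empty -> index 2.
Insert 447: h=2, slot 2 occupied -> index 3.
Insert 143: h=9, slot 9 empty -> index 9.
Insert 483: h=10, slot 10 empty -> index 10.
Insert 607: h=7, slot 7 empty -> index 7.
Table: [., ., 876, 447, ., ., ., 607, ., 143, 483]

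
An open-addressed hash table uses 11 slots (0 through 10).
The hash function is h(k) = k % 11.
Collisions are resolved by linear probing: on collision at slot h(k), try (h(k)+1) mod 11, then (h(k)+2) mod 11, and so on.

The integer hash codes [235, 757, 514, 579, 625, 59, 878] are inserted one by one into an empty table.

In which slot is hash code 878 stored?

0

235: h=4 → slot 4
757: h=9 → slot 9
514: h=8 → slot 8
579: h=7 → slot 7
625: h=9, probe 9,10 → slot 10
59: h=4, probe 4,5 → slot 5
878: h=9, probe 9,10,0 → slot 0
Table: [878, —, —, —, 235, 59, —, 579, 514, 757, 625]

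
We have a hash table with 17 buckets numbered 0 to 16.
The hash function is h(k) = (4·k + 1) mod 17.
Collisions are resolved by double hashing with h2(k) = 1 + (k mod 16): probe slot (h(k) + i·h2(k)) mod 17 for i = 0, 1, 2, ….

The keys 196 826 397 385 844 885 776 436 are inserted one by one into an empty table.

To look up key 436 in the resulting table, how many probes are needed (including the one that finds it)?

196: h=3 => slot 3
826: h=7 => slot 7
397: h=8 => slot 8
385: h=11 => slot 11
844: h=11, h2=13, probe 11,7,3,16 => slot 16
885: h=5 => slot 5
776: h=11, h2=9, probe 11,3,12 => slot 12
436: h=11, h2=5, probe 11,16,4 => slot 4
Table: [_, _, _, 196, 436, 885, _, 826, 397, _, _, 385, 776, _, _, _, 844]
Lookup 436: h=11, h2=5, probe 11,16,4 → found at 4.

3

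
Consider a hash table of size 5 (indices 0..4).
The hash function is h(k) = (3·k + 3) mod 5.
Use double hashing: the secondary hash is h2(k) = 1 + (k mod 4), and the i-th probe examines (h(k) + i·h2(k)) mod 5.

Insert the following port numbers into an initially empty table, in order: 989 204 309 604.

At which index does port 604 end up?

Insert 989: h=0, slot 0 empty => index 0.
Insert 204: h=0, h2=1, slot 0 occupied => index 1.
Insert 309: h=0, h2=2, slot 0 occupied => index 2.
Insert 604: h=0, h2=1, slots 0,1,2 occupied => index 3.
Table: [989, 204, 309, 604, —]

3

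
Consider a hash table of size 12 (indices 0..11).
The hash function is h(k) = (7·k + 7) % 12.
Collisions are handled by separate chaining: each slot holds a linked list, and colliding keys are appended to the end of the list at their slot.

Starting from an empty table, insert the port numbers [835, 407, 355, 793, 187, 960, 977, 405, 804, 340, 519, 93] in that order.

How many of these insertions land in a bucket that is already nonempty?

4

Insert 835: h=8, bucket 8 empty -> new chain.
Insert 407: h=0, bucket 0 empty -> new chain.
Insert 355: h=8, bucket 8 nonempty -> append to chain.
Insert 793: h=2, bucket 2 empty -> new chain.
Insert 187: h=8, bucket 8 nonempty -> append to chain.
Insert 960: h=7, bucket 7 empty -> new chain.
Insert 977: h=6, bucket 6 empty -> new chain.
Insert 405: h=10, bucket 10 empty -> new chain.
Insert 804: h=7, bucket 7 nonempty -> append to chain.
Insert 340: h=11, bucket 11 empty -> new chain.
Insert 519: h=4, bucket 4 empty -> new chain.
Insert 93: h=10, bucket 10 nonempty -> append to chain.
Final buckets:
0: 407
1: —
2: 793
3: —
4: 519
5: —
6: 977
7: 960 -> 804
8: 835 -> 355 -> 187
9: —
10: 405 -> 93
11: 340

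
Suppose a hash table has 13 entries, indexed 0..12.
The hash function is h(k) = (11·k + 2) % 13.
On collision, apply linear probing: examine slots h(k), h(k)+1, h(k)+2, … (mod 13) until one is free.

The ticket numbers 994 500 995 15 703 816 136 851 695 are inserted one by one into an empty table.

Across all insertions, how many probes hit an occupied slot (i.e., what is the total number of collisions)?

994: h=3 -> slot 3
500: h=3, probe 3,4 -> slot 4
995: h=1 -> slot 1
15: h=11 -> slot 11
703: h=0 -> slot 0
816: h=8 -> slot 8
136: h=3, probe 3,4,5 -> slot 5
851: h=3, probe 3,4,5,6 -> slot 6
695: h=3, probe 3,4,5,6,7 -> slot 7
Table: [703, 995, ∅, 994, 500, 136, 851, 695, 816, ∅, ∅, 15, ∅]

10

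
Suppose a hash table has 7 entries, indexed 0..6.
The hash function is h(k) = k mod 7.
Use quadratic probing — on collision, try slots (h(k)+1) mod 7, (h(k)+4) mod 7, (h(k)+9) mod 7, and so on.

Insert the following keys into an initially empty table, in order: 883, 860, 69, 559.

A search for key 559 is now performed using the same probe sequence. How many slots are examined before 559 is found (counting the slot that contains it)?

883: h=1 → slot 1
860: h=6 → slot 6
69: h=6, probe 6,0 → slot 0
559: h=6, probe 6,0,3 → slot 3
Table: [69, 883, _, 559, _, _, 860]
Lookup 559: h=6, probe 6,0,3 → found at 3.

3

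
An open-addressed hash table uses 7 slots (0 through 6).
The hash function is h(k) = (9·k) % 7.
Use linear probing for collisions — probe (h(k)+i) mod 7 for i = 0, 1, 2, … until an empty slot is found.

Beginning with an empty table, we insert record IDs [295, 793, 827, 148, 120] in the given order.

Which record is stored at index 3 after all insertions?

Insert 295: h=2, slot 2 empty → index 2.
Insert 793: h=4, slot 4 empty → index 4.
Insert 827: h=2, slot 2 occupied → index 3.
Insert 148: h=2, slots 2,3,4 occupied → index 5.
Insert 120: h=2, slots 2,3,4,5 occupied → index 6.
Table: [., ., 295, 827, 793, 148, 120]

827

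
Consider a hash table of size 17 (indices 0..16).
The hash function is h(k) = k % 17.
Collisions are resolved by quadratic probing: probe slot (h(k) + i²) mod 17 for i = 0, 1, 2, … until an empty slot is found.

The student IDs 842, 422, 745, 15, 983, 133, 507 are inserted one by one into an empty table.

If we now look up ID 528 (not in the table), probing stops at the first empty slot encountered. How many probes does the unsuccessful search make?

842 hashes to 9; slot 9 is free → place at 9.
422 hashes to 14; slot 14 is free → place at 14.
745 hashes to 14; 14 taken → place at 15.
15 hashes to 15; 15 taken → place at 16.
983 hashes to 14; 14,15 taken → place at 1.
133 hashes to 14; 14,15,1 taken → place at 6.
507 hashes to 14; 14,15,1,6 taken → place at 13.
Table: [., 983, ., ., ., ., 133, ., ., 842, ., ., ., 507, 422, 745, 15]
Lookup 528: h=1, probe 1,2 → slot 2 empty, not found.

2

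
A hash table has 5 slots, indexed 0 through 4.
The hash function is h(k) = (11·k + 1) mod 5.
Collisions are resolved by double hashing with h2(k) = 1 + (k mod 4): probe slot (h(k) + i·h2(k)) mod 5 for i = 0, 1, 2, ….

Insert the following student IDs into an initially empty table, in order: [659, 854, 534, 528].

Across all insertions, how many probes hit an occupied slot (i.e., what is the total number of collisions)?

659 hashes to 0; slot 0 is free => place at 0.
854 hashes to 0, h2=3; 0 taken => place at 3.
534 hashes to 0, h2=3; 0,3 taken => place at 1.
528 hashes to 4; slot 4 is free => place at 4.
Table: [659, 534, ., 854, 528]

3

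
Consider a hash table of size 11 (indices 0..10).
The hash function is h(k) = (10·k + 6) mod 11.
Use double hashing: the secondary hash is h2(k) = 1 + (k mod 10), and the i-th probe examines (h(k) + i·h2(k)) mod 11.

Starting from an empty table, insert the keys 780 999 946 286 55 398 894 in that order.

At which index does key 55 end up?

1

Insert 780: h=7, slot 7 empty → index 7.
Insert 999: h=8, slot 8 empty → index 8.
Insert 946: h=6, slot 6 empty → index 6.
Insert 286: h=6, h2=7, slot 6 occupied → index 2.
Insert 55: h=6, h2=6, slot 6 occupied → index 1.
Insert 398: h=4, slot 4 empty → index 4.
Insert 894: h=3, slot 3 empty → index 3.
Table: [_, 55, 286, 894, 398, _, 946, 780, 999, _, _]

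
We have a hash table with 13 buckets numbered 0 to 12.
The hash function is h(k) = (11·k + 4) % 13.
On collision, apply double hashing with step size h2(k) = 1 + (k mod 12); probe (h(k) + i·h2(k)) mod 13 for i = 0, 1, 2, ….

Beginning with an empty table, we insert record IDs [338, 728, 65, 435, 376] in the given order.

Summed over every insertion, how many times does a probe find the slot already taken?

2

338 hashes to 4; slot 4 is free -> place at 4.
728 hashes to 4, h2=9; 4 taken -> place at 0.
65 hashes to 4, h2=6; 4 taken -> place at 10.
435 hashes to 5; slot 5 is free -> place at 5.
376 hashes to 6; slot 6 is free -> place at 6.
Table: [728, _, _, _, 338, 435, 376, _, _, _, 65, _, _]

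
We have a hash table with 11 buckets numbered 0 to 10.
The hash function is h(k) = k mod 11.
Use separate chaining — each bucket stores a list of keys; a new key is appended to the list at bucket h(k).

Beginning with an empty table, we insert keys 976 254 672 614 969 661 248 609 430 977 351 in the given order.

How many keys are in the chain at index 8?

1

976 → bucket 8
254 → bucket 1
672 → bucket 1 (collision)
614 → bucket 9
969 → bucket 1 (collision)
661 → bucket 1 (collision)
248 → bucket 6
609 → bucket 4
430 → bucket 1 (collision)
977 → bucket 9 (collision)
351 → bucket 10
Final buckets:
0: ∅
1: 254 -> 672 -> 969 -> 661 -> 430
2: ∅
3: ∅
4: 609
5: ∅
6: 248
7: ∅
8: 976
9: 614 -> 977
10: 351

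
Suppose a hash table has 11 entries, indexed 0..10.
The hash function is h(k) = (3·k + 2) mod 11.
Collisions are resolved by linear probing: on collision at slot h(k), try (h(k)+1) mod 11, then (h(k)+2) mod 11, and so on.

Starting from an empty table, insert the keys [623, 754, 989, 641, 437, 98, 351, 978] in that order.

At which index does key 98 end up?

2

623 hashes to 1; slot 1 is free → place at 1.
754 hashes to 9; slot 9 is free → place at 9.
989 hashes to 10; slot 10 is free → place at 10.
641 hashes to 0; slot 0 is free → place at 0.
437 hashes to 4; slot 4 is free → place at 4.
98 hashes to 10; 10,0,1 taken → place at 2.
351 hashes to 10; 10,0,1,2 taken → place at 3.
978 hashes to 10; 10,0,1,2,3,4 taken → place at 5.
Table: [641, 623, 98, 351, 437, 978, ∅, ∅, ∅, 754, 989]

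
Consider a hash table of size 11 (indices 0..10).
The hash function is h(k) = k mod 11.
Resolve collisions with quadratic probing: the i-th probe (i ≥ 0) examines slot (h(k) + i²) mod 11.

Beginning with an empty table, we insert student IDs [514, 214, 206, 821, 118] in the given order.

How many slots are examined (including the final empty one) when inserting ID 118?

514: h=8 → slot 8
214: h=5 → slot 5
206: h=8, probe 8,9 → slot 9
821: h=7 → slot 7
118: h=8, probe 8,9,1 → slot 1
Table: [., 118, ., ., ., 214, ., 821, 514, 206, .]

3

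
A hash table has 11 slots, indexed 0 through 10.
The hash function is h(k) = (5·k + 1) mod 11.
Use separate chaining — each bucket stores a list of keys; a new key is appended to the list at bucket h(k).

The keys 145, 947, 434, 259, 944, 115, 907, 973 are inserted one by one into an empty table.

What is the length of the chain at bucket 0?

1

145 -> bucket 0
947 -> bucket 6
434 -> bucket 4
259 -> bucket 9
944 -> bucket 2
115 -> bucket 4 (collision)
907 -> bucket 4 (collision)
973 -> bucket 4 (collision)
Final buckets:
0: 145
1: _
2: 944
3: _
4: 434 -> 115 -> 907 -> 973
5: _
6: 947
7: _
8: _
9: 259
10: _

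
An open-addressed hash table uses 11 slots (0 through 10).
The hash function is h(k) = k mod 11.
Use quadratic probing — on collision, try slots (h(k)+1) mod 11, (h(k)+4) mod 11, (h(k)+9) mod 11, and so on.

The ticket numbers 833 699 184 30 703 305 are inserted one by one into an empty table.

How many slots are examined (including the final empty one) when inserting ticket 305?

5

833 hashes to 8; slot 8 is free → place at 8.
699 hashes to 6; slot 6 is free → place at 6.
184 hashes to 8; 8 taken → place at 9.
30 hashes to 8; 8,9 taken → place at 1.
703 hashes to 10; slot 10 is free → place at 10.
305 hashes to 8; 8,9,1,6 taken → place at 2.
Table: [—, 30, 305, —, —, —, 699, —, 833, 184, 703]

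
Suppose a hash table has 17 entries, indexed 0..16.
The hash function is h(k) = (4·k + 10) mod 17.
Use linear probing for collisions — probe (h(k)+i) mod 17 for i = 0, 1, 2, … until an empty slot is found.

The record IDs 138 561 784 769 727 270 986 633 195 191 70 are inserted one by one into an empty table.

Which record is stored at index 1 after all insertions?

138

138 hashes to 1; slot 1 is free → place at 1.
561 hashes to 10; slot 10 is free → place at 10.
784 hashes to 1; 1 taken → place at 2.
769 hashes to 9; slot 9 is free → place at 9.
727 hashes to 11; slot 11 is free → place at 11.
270 hashes to 2; 2 taken → place at 3.
986 hashes to 10; 10,11 taken → place at 12.
633 hashes to 9; 9,10,11,12 taken → place at 13.
195 hashes to 8; slot 8 is free → place at 8.
191 hashes to 9; 9,10,11,12,13 taken → place at 14.
70 hashes to 1; 1,2,3 taken → place at 4.
Table: [_, 138, 784, 270, 70, _, _, _, 195, 769, 561, 727, 986, 633, 191, _, _]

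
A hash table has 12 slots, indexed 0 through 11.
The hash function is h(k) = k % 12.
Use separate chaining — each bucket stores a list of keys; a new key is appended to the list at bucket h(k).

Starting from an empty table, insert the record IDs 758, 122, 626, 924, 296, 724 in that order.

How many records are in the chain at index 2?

3

Insert 758: h=2, bucket 2 empty -> new chain.
Insert 122: h=2, bucket 2 nonempty -> append to chain.
Insert 626: h=2, bucket 2 nonempty -> append to chain.
Insert 924: h=0, bucket 0 empty -> new chain.
Insert 296: h=8, bucket 8 empty -> new chain.
Insert 724: h=4, bucket 4 empty -> new chain.
Final buckets:
0: 924
1: -
2: 758 -> 122 -> 626
3: -
4: 724
5: -
6: -
7: -
8: 296
9: -
10: -
11: -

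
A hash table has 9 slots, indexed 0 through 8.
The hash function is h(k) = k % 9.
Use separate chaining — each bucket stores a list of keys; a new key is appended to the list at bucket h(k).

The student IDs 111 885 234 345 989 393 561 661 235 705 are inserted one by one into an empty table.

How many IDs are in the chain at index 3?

5

111 -> bucket 3
885 -> bucket 3 (collision)
234 -> bucket 0
345 -> bucket 3 (collision)
989 -> bucket 8
393 -> bucket 6
561 -> bucket 3 (collision)
661 -> bucket 4
235 -> bucket 1
705 -> bucket 3 (collision)
Final buckets:
0: 234
1: 235
2: -
3: 111 -> 885 -> 345 -> 561 -> 705
4: 661
5: -
6: 393
7: -
8: 989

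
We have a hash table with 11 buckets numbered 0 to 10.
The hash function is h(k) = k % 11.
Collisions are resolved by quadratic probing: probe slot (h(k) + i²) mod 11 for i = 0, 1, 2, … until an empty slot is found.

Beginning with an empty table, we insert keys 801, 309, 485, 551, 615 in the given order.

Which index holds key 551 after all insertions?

801 hashes to 9; slot 9 is free → place at 9.
309 hashes to 1; slot 1 is free → place at 1.
485 hashes to 1; 1 taken → place at 2.
551 hashes to 1; 1,2 taken → place at 5.
615 hashes to 10; slot 10 is free → place at 10.
Table: [-, 309, 485, -, -, 551, -, -, -, 801, 615]

5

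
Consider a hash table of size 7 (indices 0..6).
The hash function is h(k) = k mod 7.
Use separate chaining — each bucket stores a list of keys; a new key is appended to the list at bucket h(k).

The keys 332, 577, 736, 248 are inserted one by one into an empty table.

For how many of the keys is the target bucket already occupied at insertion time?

2

Insert 332: h=3, bucket 3 empty -> new chain.
Insert 577: h=3, bucket 3 nonempty -> append to chain.
Insert 736: h=1, bucket 1 empty -> new chain.
Insert 248: h=3, bucket 3 nonempty -> append to chain.
Final buckets:
0: _
1: 736
2: _
3: 332 -> 577 -> 248
4: _
5: _
6: _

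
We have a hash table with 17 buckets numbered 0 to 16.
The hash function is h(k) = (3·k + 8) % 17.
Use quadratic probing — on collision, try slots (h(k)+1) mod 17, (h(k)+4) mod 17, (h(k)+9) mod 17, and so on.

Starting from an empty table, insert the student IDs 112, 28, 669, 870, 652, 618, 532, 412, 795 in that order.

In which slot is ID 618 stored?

13

112: h=4 → slot 4
28: h=7 → slot 7
669: h=9 → slot 9
870: h=0 → slot 0
652: h=9, probe 9,10 → slot 10
618: h=9, probe 9,10,13 → slot 13
532: h=6 → slot 6
412: h=3 → slot 3
795: h=13, probe 13,14 → slot 14
Table: [870, ∅, ∅, 412, 112, ∅, 532, 28, ∅, 669, 652, ∅, ∅, 618, 795, ∅, ∅]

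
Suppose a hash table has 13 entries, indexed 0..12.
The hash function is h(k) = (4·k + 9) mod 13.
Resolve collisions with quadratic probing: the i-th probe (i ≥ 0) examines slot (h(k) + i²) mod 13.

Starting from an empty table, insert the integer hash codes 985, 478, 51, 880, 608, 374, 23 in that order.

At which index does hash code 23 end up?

Insert 985: h=10, slot 10 empty -> index 10.
Insert 478: h=10, slot 10 occupied -> index 11.
Insert 51: h=5, slot 5 empty -> index 5.
Insert 880: h=6, slot 6 empty -> index 6.
Insert 608: h=10, slots 10,11 occupied -> index 1.
Insert 374: h=10, slots 10,11,1,6 occupied -> index 0.
Insert 23: h=10, slots 10,11,1,6,0 occupied -> index 9.
Table: [374, 608, —, —, —, 51, 880, —, —, 23, 985, 478, —]

9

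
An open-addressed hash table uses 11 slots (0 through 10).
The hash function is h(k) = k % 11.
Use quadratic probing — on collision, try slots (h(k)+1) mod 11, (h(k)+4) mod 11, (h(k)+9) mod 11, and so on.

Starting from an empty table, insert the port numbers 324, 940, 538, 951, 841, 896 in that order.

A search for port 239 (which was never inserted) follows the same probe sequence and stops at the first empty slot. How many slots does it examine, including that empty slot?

324 hashes to 5; slot 5 is free -> place at 5.
940 hashes to 5; 5 taken -> place at 6.
538 hashes to 10; slot 10 is free -> place at 10.
951 hashes to 5; 5,6 taken -> place at 9.
841 hashes to 5; 5,6,9 taken -> place at 3.
896 hashes to 5; 5,6,9,3,10 taken -> place at 8.
Table: [—, —, —, 841, —, 324, 940, —, 896, 951, 538]
Lookup 239: h=8, probe 8,9,1 → slot 1 empty, not found.

3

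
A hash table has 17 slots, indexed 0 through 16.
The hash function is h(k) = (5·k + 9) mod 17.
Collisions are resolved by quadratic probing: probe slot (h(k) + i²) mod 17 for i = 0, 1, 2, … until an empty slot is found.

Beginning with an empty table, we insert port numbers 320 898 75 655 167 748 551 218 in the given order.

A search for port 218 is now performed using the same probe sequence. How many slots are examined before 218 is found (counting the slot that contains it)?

6

Insert 320: h=11, slot 11 empty -> index 11.
Insert 898: h=11, slot 11 occupied -> index 12.
Insert 75: h=10, slot 10 empty -> index 10.
Insert 655: h=3, slot 3 empty -> index 3.
Insert 167: h=11, slots 11,12 occupied -> index 15.
Insert 748: h=9, slot 9 empty -> index 9.
Insert 551: h=10, slots 10,11 occupied -> index 14.
Insert 218: h=11, slots 11,12,15,3,10 occupied -> index 2.
Table: [_, _, 218, 655, _, _, _, _, _, 748, 75, 320, 898, _, 551, 167, _]
Lookup 218: h=11, probe 11,12,15,3,10,2 → found at 2.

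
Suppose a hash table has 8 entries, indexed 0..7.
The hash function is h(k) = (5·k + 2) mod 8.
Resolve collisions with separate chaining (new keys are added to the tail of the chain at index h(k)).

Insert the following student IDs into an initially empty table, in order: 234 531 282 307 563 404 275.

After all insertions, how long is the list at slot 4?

2

234 -> bucket 4
531 -> bucket 1
282 -> bucket 4 (collision)
307 -> bucket 1 (collision)
563 -> bucket 1 (collision)
404 -> bucket 6
275 -> bucket 1 (collision)
Final buckets:
0: ∅
1: 531 -> 307 -> 563 -> 275
2: ∅
3: ∅
4: 234 -> 282
5: ∅
6: 404
7: ∅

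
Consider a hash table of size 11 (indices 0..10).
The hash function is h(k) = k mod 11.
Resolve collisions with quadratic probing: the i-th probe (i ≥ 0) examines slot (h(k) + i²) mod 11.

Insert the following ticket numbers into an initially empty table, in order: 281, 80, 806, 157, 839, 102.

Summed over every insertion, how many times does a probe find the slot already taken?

Insert 281: h=6, slot 6 empty → index 6.
Insert 80: h=3, slot 3 empty → index 3.
Insert 806: h=3, slot 3 occupied → index 4.
Insert 157: h=3, slots 3,4 occupied → index 7.
Insert 839: h=3, slots 3,4,7 occupied → index 1.
Insert 102: h=3, slots 3,4,7,1 occupied → index 8.
Table: [—, 839, —, 80, 806, —, 281, 157, 102, —, —]

10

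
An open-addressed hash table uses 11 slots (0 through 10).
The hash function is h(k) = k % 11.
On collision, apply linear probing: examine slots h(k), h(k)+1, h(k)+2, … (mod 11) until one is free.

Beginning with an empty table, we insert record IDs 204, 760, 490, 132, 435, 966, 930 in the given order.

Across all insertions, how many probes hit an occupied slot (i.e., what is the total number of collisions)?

Insert 204: h=6, slot 6 empty -> index 6.
Insert 760: h=1, slot 1 empty -> index 1.
Insert 490: h=6, slot 6 occupied -> index 7.
Insert 132: h=0, slot 0 empty -> index 0.
Insert 435: h=6, slots 6,7 occupied -> index 8.
Insert 966: h=9, slot 9 empty -> index 9.
Insert 930: h=6, slots 6,7,8,9 occupied -> index 10.
Table: [132, 760, -, -, -, -, 204, 490, 435, 966, 930]

7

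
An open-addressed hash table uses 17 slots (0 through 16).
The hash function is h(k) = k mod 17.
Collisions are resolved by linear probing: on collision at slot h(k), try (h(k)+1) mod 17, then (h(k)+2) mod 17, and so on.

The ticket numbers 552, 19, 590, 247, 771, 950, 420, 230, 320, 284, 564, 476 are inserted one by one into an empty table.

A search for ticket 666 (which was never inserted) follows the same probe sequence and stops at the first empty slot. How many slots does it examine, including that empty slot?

2

Insert 552: h=8, slot 8 empty -> index 8.
Insert 19: h=2, slot 2 empty -> index 2.
Insert 590: h=12, slot 12 empty -> index 12.
Insert 247: h=9, slot 9 empty -> index 9.
Insert 771: h=6, slot 6 empty -> index 6.
Insert 950: h=15, slot 15 empty -> index 15.
Insert 420: h=12, slot 12 occupied -> index 13.
Insert 230: h=9, slot 9 occupied -> index 10.
Insert 320: h=14, slot 14 empty -> index 14.
Insert 284: h=12, slots 12,13,14,15 occupied -> index 16.
Insert 564: h=3, slot 3 empty -> index 3.
Insert 476: h=0, slot 0 empty -> index 0.
Table: [476, ., 19, 564, ., ., 771, ., 552, 247, 230, ., 590, 420, 320, 950, 284]
Lookup 666: h=3, probe 3,4 → slot 4 empty, not found.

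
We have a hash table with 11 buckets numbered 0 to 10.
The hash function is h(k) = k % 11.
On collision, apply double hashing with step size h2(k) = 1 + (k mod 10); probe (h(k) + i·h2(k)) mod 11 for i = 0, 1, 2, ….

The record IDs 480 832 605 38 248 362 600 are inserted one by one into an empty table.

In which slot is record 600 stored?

8

480: h=7 -> slot 7
832: h=7, h2=3, probe 7,10 -> slot 10
605: h=0 -> slot 0
38: h=5 -> slot 5
248: h=6 -> slot 6
362: h=10, h2=3, probe 10,2 -> slot 2
600: h=6, h2=1, probe 6,7,8 -> slot 8
Table: [605, —, 362, —, —, 38, 248, 480, 600, —, 832]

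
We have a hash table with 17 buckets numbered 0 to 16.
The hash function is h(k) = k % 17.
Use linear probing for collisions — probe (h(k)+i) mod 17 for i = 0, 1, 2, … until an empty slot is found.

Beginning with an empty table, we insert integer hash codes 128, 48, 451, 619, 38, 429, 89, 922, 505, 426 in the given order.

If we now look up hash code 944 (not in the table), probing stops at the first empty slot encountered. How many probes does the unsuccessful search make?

3

Insert 128: h=9, slot 9 empty → index 9.
Insert 48: h=14, slot 14 empty → index 14.
Insert 451: h=9, slot 9 occupied → index 10.
Insert 619: h=7, slot 7 empty → index 7.
Insert 38: h=4, slot 4 empty → index 4.
Insert 429: h=4, slot 4 occupied → index 5.
Insert 89: h=4, slots 4,5 occupied → index 6.
Insert 922: h=4, slots 4,5,6,7 occupied → index 8.
Insert 505: h=12, slot 12 empty → index 12.
Insert 426: h=1, slot 1 empty → index 1.
Table: [∅, 426, ∅, ∅, 38, 429, 89, 619, 922, 128, 451, ∅, 505, ∅, 48, ∅, ∅]
Lookup 944: h=9, probe 9,10,11 → slot 11 empty, not found.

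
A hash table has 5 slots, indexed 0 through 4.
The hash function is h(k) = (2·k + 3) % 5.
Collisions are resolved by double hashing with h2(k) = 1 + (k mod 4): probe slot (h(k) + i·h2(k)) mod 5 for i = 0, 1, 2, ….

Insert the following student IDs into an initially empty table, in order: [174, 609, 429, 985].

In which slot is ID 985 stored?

2

Insert 174: h=1, slot 1 empty → index 1.
Insert 609: h=1, h2=2, slot 1 occupied → index 3.
Insert 429: h=1, h2=2, slots 1,3 occupied → index 0.
Insert 985: h=3, h2=2, slots 3,0 occupied → index 2.
Table: [429, 174, 985, 609, _]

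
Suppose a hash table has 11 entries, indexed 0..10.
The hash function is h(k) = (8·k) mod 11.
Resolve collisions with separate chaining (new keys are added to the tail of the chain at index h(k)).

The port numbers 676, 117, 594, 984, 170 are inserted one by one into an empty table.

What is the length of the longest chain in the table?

676 → bucket 7
117 → bucket 1
594 → bucket 0
984 → bucket 7 (collision)
170 → bucket 7 (collision)
Final buckets:
0: 594
1: 117
2: —
3: —
4: —
5: —
6: —
7: 676 -> 984 -> 170
8: —
9: —
10: —

3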